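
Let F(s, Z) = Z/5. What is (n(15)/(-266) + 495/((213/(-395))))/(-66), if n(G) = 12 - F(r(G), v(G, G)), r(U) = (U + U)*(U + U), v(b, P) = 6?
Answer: 7223882/519365 ≈ 13.909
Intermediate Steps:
r(U) = 4*U² (r(U) = (2*U)*(2*U) = 4*U²)
F(s, Z) = Z/5 (F(s, Z) = Z*(⅕) = Z/5)
n(G) = 54/5 (n(G) = 12 - 6/5 = 54/5)
(n(15)/(-266) + 495/((213/(-395))))/(-66) = ((54/5)/(-266) + 495/((213/(-395))))/(-66) = ((54/5)*(-1/266) + 495/((213*(-1/395))))*(-1/66) = (-27/665 + 495/(-213/395))*(-1/66) = (-27/665 + 495*(-395/213))*(-1/66) = (-27/665 - 65175/71)*(-1/66) = -43343292/47215*(-1/66) = 7223882/519365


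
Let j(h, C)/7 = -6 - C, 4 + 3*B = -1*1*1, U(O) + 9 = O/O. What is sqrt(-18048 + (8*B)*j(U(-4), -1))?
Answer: 2*I*sqrt(39558)/3 ≈ 132.59*I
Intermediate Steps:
U(O) = -8 (U(O) = -9 + O/O = -9 + 1 = -8)
B = -5/3 (B = -4/3 + (-1*1*1)/3 = -4/3 + (-1*1)/3 = -4/3 + (1/3)*(-1) = -4/3 - 1/3 = -5/3 ≈ -1.6667)
j(h, C) = -42 - 7*C (j(h, C) = 7*(-6 - C) = -42 - 7*C)
sqrt(-18048 + (8*B)*j(U(-4), -1)) = sqrt(-18048 + (8*(-5/3))*(-42 - 7*(-1))) = sqrt(-18048 - 40*(-42 + 7)/3) = sqrt(-18048 - 40/3*(-35)) = sqrt(-18048 + 1400/3) = sqrt(-52744/3) = 2*I*sqrt(39558)/3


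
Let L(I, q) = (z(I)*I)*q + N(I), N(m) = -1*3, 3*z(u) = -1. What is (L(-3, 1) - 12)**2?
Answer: 196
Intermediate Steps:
z(u) = -1/3 (z(u) = (1/3)*(-1) = -1/3)
N(m) = -3
L(I, q) = -3 - I*q/3 (L(I, q) = (-I/3)*q - 3 = -I*q/3 - 3 = -3 - I*q/3)
(L(-3, 1) - 12)**2 = ((-3 - 1/3*(-3)*1) - 12)**2 = ((-3 + 1) - 12)**2 = (-2 - 12)**2 = (-14)**2 = 196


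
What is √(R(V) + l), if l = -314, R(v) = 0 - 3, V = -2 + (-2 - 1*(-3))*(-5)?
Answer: I*√317 ≈ 17.805*I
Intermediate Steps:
V = -7 (V = -2 + (-2 + 3)*(-5) = -2 + 1*(-5) = -2 - 5 = -7)
R(v) = -3
√(R(V) + l) = √(-3 - 314) = √(-317) = I*√317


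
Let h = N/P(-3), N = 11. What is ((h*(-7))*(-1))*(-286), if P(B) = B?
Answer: 22022/3 ≈ 7340.7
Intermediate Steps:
h = -11/3 (h = 11/(-3) = 11*(-⅓) = -11/3 ≈ -3.6667)
((h*(-7))*(-1))*(-286) = (-11/3*(-7)*(-1))*(-286) = ((77/3)*(-1))*(-286) = -77/3*(-286) = 22022/3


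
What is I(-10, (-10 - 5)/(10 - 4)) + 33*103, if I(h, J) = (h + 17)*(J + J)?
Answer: 3364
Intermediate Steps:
I(h, J) = 2*J*(17 + h) (I(h, J) = (17 + h)*(2*J) = 2*J*(17 + h))
I(-10, (-10 - 5)/(10 - 4)) + 33*103 = 2*((-10 - 5)/(10 - 4))*(17 - 10) + 33*103 = 2*(-15/6)*7 + 3399 = 2*(-15*⅙)*7 + 3399 = 2*(-5/2)*7 + 3399 = -35 + 3399 = 3364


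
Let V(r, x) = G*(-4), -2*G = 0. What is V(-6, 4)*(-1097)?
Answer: 0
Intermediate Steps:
G = 0 (G = -½*0 = 0)
V(r, x) = 0 (V(r, x) = 0*(-4) = 0)
V(-6, 4)*(-1097) = 0*(-1097) = 0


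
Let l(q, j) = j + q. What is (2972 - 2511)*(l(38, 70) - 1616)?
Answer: -695188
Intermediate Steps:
(2972 - 2511)*(l(38, 70) - 1616) = (2972 - 2511)*((70 + 38) - 1616) = 461*(108 - 1616) = 461*(-1508) = -695188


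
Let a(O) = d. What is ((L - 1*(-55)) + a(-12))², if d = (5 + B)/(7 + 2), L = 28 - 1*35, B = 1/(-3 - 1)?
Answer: 3052009/1296 ≈ 2354.9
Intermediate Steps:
B = -¼ (B = 1/(-4) = -¼ ≈ -0.25000)
L = -7 (L = 28 - 35 = -7)
d = 19/36 (d = (5 - ¼)/(7 + 2) = (19/4)/9 = (19/4)*(⅑) = 19/36 ≈ 0.52778)
a(O) = 19/36
((L - 1*(-55)) + a(-12))² = ((-7 - 1*(-55)) + 19/36)² = ((-7 + 55) + 19/36)² = (48 + 19/36)² = (1747/36)² = 3052009/1296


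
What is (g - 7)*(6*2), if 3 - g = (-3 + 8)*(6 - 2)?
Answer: -288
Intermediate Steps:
g = -17 (g = 3 - (-3 + 8)*(6 - 2) = 3 - 5*4 = 3 - 1*20 = 3 - 20 = -17)
(g - 7)*(6*2) = (-17 - 7)*(6*2) = -24*12 = -288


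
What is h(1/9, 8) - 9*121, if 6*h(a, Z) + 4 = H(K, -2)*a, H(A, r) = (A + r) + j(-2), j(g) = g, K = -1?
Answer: -58847/54 ≈ -1089.8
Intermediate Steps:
H(A, r) = -2 + A + r (H(A, r) = (A + r) - 2 = -2 + A + r)
h(a, Z) = -⅔ - 5*a/6 (h(a, Z) = -⅔ + ((-2 - 1 - 2)*a)/6 = -⅔ + (-5*a)/6 = -⅔ - 5*a/6)
h(1/9, 8) - 9*121 = (-⅔ - ⅚/9) - 9*121 = (-⅔ - ⅚*⅑) - 1089 = (-⅔ - 5/54) - 1089 = -41/54 - 1089 = -58847/54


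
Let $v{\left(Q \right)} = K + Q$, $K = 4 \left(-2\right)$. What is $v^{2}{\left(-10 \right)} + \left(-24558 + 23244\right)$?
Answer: $-990$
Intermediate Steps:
$K = -8$
$v{\left(Q \right)} = -8 + Q$
$v^{2}{\left(-10 \right)} + \left(-24558 + 23244\right) = \left(-8 - 10\right)^{2} + \left(-24558 + 23244\right) = \left(-18\right)^{2} - 1314 = 324 - 1314 = -990$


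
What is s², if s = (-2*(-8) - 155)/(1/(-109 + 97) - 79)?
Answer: 2782224/900601 ≈ 3.0893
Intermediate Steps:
s = 1668/949 (s = (16 - 155)/(1/(-12) - 79) = -139/(-1/12 - 79) = -139/(-949/12) = -139*(-12/949) = 1668/949 ≈ 1.7576)
s² = (1668/949)² = 2782224/900601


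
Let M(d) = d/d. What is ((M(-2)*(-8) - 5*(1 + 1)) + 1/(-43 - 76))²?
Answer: 4592449/14161 ≈ 324.30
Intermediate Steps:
M(d) = 1
((M(-2)*(-8) - 5*(1 + 1)) + 1/(-43 - 76))² = ((1*(-8) - 5*(1 + 1)) + 1/(-43 - 76))² = ((-8 - 5*2) + 1/(-119))² = ((-8 - 10) - 1/119)² = (-18 - 1/119)² = (-2143/119)² = 4592449/14161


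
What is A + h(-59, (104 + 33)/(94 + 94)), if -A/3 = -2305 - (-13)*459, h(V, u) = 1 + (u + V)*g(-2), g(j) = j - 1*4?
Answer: -999725/94 ≈ -10635.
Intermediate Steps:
g(j) = -4 + j (g(j) = j - 4 = -4 + j)
h(V, u) = 1 - 6*V - 6*u (h(V, u) = 1 + (u + V)*(-4 - 2) = 1 + (V + u)*(-6) = 1 + (-6*V - 6*u) = 1 - 6*V - 6*u)
A = -10986 (A = -3*(-2305 - (-13)*459) = -3*(-2305 - 1*(-5967)) = -3*(-2305 + 5967) = -3*3662 = -10986)
A + h(-59, (104 + 33)/(94 + 94)) = -10986 + (1 - 6*(-59) - 6*(104 + 33)/(94 + 94)) = -10986 + (1 + 354 - 822/188) = -10986 + (1 + 354 - 6*137/188) = -10986 + (1 + 354 - 411/94) = -10986 + 32959/94 = -999725/94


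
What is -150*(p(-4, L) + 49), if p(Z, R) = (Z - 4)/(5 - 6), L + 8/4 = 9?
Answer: -8550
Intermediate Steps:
L = 7 (L = -2 + 9 = 7)
p(Z, R) = 4 - Z (p(Z, R) = (-4 + Z)/(-1) = (-4 + Z)*(-1) = 4 - Z)
-150*(p(-4, L) + 49) = -150*((4 - 1*(-4)) + 49) = -150*((4 + 4) + 49) = -150*(8 + 49) = -150*57 = -8550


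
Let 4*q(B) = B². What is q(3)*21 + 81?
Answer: 513/4 ≈ 128.25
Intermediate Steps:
q(B) = B²/4
q(3)*21 + 81 = ((¼)*3²)*21 + 81 = ((¼)*9)*21 + 81 = (9/4)*21 + 81 = 189/4 + 81 = 513/4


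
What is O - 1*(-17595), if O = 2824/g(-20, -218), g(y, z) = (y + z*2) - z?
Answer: 2092393/119 ≈ 17583.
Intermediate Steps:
g(y, z) = y + z (g(y, z) = (y + 2*z) - z = y + z)
O = -1412/119 (O = 2824/(-20 - 218) = 2824/(-238) = 2824*(-1/238) = -1412/119 ≈ -11.866)
O - 1*(-17595) = -1412/119 - 1*(-17595) = -1412/119 + 17595 = 2092393/119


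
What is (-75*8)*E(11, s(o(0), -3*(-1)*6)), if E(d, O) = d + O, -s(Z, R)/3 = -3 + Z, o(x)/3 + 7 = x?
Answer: -49800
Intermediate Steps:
o(x) = -21 + 3*x
s(Z, R) = 9 - 3*Z (s(Z, R) = -3*(-3 + Z) = 9 - 3*Z)
E(d, O) = O + d
(-75*8)*E(11, s(o(0), -3*(-1)*6)) = (-75*8)*((9 - 3*(-21 + 3*0)) + 11) = -600*((9 - 3*(-21 + 0)) + 11) = -600*((9 - 3*(-21)) + 11) = -600*((9 + 63) + 11) = -600*(72 + 11) = -600*83 = -49800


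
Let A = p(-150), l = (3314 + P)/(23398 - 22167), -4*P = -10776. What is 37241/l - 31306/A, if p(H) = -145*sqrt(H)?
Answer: 45843671/6008 - 15653*I*sqrt(6)/2175 ≈ 7630.4 - 17.628*I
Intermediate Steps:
P = 2694 (P = -1/4*(-10776) = 2694)
l = 6008/1231 (l = (3314 + 2694)/(23398 - 22167) = 6008/1231 ≈ 4.8806)
A = -725*I*sqrt(6) ≈ -1775.9*I
37241/l - 31306/A = 37241/(6008/1231) - 31306*I*sqrt(6)/4350 = 37241*(1231/6008) - 15653*I*sqrt(6)/2175 = 45843671/6008 - 15653*I*sqrt(6)/2175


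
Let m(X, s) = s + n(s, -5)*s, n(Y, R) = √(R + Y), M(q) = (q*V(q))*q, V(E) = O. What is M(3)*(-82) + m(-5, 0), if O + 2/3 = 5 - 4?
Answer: -246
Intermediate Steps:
O = ⅓ (O = -⅔ + (5 - 4) = -⅔ + 1 = ⅓ ≈ 0.33333)
V(E) = ⅓
M(q) = q²/3 (M(q) = (q*(⅓))*q = (q/3)*q = q²/3)
m(X, s) = s + s*√(-5 + s) (m(X, s) = s + √(-5 + s)*s = s + s*√(-5 + s))
M(3)*(-82) + m(-5, 0) = ((⅓)*3²)*(-82) + 0*(1 + √(-5 + 0)) = ((⅓)*9)*(-82) + 0*(1 + √(-5)) = 3*(-82) + 0*(1 + I*√5) = -246 + 0 = -246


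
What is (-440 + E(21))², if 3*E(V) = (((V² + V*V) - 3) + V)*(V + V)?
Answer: 147865600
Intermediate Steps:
E(V) = 2*V*(-3 + V + 2*V²)/3 (E(V) = ((((V² + V*V) - 3) + V)*(V + V))/3 = ((((V² + V²) - 3) + V)*(2*V))/3 = (((2*V² - 3) + V)*(2*V))/3 = (((-3 + 2*V²) + V)*(2*V))/3 = ((-3 + V + 2*V²)*(2*V))/3 = (2*V*(-3 + V + 2*V²))/3 = 2*V*(-3 + V + 2*V²)/3)
(-440 + E(21))² = (-440 + (⅔)*21*(-3 + 21 + 2*21²))² = (-440 + (⅔)*21*(-3 + 21 + 2*441))² = (-440 + (⅔)*21*(-3 + 21 + 882))² = (-440 + (⅔)*21*900)² = (-440 + 12600)² = 12160² = 147865600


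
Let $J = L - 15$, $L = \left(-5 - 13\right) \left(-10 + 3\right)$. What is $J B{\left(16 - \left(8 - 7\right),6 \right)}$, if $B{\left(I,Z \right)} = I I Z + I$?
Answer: $151515$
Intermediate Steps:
$L = 126$ ($L = \left(-18\right) \left(-7\right) = 126$)
$B{\left(I,Z \right)} = I + Z I^{2}$ ($B{\left(I,Z \right)} = I^{2} Z + I = Z I^{2} + I = I + Z I^{2}$)
$J = 111$ ($J = 126 - 15 = 111$)
$J B{\left(16 - \left(8 - 7\right),6 \right)} = 111 \left(16 - \left(8 - 7\right)\right) \left(1 + \left(16 - \left(8 - 7\right)\right) 6\right) = 111 \left(16 - 1\right) \left(1 + \left(16 - 1\right) 6\right) = 111 \cdot 15 \left(1 + 15 \cdot 6\right) = 111 \cdot 15 \left(1 + 90\right) = 111 \cdot 15 \cdot 91 = 111 \cdot 1365 = 151515$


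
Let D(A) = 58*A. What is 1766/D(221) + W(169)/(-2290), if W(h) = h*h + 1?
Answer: -90515894/7338305 ≈ -12.335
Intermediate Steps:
W(h) = 1 + h² (W(h) = h² + 1 = 1 + h²)
1766/D(221) + W(169)/(-2290) = 1766/((58*221)) + (1 + 169²)/(-2290) = 1766/12818 + (1 + 28561)*(-1/2290) = 1766*(1/12818) + 28562*(-1/2290) = 883/6409 - 14281/1145 = -90515894/7338305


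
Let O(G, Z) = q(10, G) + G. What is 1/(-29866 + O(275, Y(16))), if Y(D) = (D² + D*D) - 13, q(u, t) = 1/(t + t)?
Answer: -550/16275049 ≈ -3.3794e-5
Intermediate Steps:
q(u, t) = 1/(2*t)
Y(D) = -13 + 2*D² (Y(D) = (D² + D²) - 13 = 2*D² - 13 = -13 + 2*D²)
O(G, Z) = G + 1/(2*G) (O(G, Z) = 1/(2*G) + G = G + 1/(2*G))
1/(-29866 + O(275, Y(16))) = 1/(-29866 + (275 + (½)/275)) = 1/(-29866 + (275 + (½)*(1/275))) = 1/(-29866 + (275 + 1/550)) = 1/(-29866 + 151251/550) = 1/(-16275049/550) = -550/16275049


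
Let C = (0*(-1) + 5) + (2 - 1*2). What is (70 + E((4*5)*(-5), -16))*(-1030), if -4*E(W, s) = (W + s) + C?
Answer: -201365/2 ≈ -1.0068e+5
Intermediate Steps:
C = 5 (C = (0 + 5) + (2 - 2) = 5 + 0 = 5)
E(W, s) = -5/4 - W/4 - s/4 (E(W, s) = -((W + s) + 5)/4 = -(5 + W + s)/4 = -5/4 - W/4 - s/4)
(70 + E((4*5)*(-5), -16))*(-1030) = (70 + (-5/4 - 4*5*(-5)/4 - ¼*(-16)))*(-1030) = (70 + (-5/4 - 5*(-5) + 4))*(-1030) = (70 + (-5/4 - ¼*(-100) + 4))*(-1030) = (70 + (-5/4 + 25 + 4))*(-1030) = (70 + 111/4)*(-1030) = (391/4)*(-1030) = -201365/2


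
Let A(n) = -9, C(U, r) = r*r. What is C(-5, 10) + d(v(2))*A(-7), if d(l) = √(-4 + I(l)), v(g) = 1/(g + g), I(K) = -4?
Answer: 100 - 18*I*√2 ≈ 100.0 - 25.456*I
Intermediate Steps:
C(U, r) = r²
v(g) = 1/(2*g)
d(l) = 2*I*√2 (d(l) = √(-4 - 4) = √(-8) = 2*I*√2)
C(-5, 10) + d(v(2))*A(-7) = 10² + (2*I*√2)*(-9) = 100 - 18*I*√2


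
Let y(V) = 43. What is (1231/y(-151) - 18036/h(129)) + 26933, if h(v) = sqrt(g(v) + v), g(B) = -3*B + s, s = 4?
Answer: 1159350/43 + 9018*I*sqrt(254)/127 ≈ 26962.0 + 1131.7*I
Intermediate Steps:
g(B) = 4 - 3*B (g(B) = -3*B + 4 = 4 - 3*B)
h(v) = sqrt(4 - 2*v) (h(v) = sqrt((4 - 3*v) + v) = sqrt(4 - 2*v))
(1231/y(-151) - 18036/h(129)) + 26933 = (1231/43 - 18036/sqrt(4 - 2*129)) + 26933 = (1231*(1/43) - 18036/sqrt(4 - 258)) + 26933 = (1231/43 - 18036*(-I*sqrt(254)/254)) + 26933 = (1231/43 - (-9018)*I*sqrt(254)/127) + 26933 = (1231/43 + 9018*I*sqrt(254)/127) + 26933 = 1159350/43 + 9018*I*sqrt(254)/127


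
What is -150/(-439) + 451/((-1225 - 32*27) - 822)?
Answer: 5821/31169 ≈ 0.18676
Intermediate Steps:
-150/(-439) + 451/((-1225 - 32*27) - 822) = -150*(-1/439) + 451/((-1225 - 864) - 822) = 150/439 + 451/(-2089 - 822) = 150/439 + 451/(-2911) = 150/439 + 451*(-1/2911) = 150/439 - 11/71 = 5821/31169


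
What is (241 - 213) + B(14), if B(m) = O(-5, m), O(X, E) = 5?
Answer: 33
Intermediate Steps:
B(m) = 5
(241 - 213) + B(14) = (241 - 213) + 5 = 28 + 5 = 33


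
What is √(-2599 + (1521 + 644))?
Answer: I*√434 ≈ 20.833*I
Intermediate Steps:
√(-2599 + (1521 + 644)) = √(-2599 + 2165) = √(-434) = I*√434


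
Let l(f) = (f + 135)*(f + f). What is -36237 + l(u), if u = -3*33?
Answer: -43365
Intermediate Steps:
u = -99
l(f) = 2*f*(135 + f) (l(f) = (135 + f)*(2*f) = 2*f*(135 + f))
-36237 + l(u) = -36237 + 2*(-99)*(135 - 99) = -36237 + 2*(-99)*36 = -36237 - 7128 = -43365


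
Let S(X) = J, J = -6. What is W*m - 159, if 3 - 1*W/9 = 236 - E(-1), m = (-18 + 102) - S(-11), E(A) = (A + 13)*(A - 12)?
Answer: -315249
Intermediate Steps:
S(X) = -6
E(A) = (-12 + A)*(13 + A) (E(A) = (13 + A)*(-12 + A) = (-12 + A)*(13 + A))
m = 90 (m = (-18 + 102) - 1*(-6) = 84 + 6 = 90)
W = -3501 (W = 27 - 9*(236 - (-156 - 1 + (-1)²)) = 27 - 9*(236 - (-156 - 1 + 1)) = 27 - 9*(236 - 1*(-156)) = 27 - 9*(236 + 156) = 27 - 9*392 = 27 - 3528 = -3501)
W*m - 159 = -3501*90 - 159 = -315090 - 159 = -315249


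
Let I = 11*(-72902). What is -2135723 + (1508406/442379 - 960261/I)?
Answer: -757653473277985423/354753452438 ≈ -2.1357e+6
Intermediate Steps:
I = -801922
-2135723 + (1508406/442379 - 960261/I) = -2135723 + (1508406/442379 - 960261/(-801922)) = -2135723 + (1508406*(1/442379) - 960261*(-1/801922)) = -2135723 + (1508406/442379 + 960261/801922) = -2135723 + 1634423257251/354753452438 = -757653473277985423/354753452438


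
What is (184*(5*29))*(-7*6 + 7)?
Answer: -933800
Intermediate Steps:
(184*(5*29))*(-7*6 + 7) = (184*145)*(-42 + 7) = 26680*(-35) = -933800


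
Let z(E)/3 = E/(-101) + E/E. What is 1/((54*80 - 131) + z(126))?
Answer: 101/423014 ≈ 0.00023876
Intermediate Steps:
z(E) = 3 - 3*E/101 (z(E) = 3*(E/(-101) + E/E) = 3*(E*(-1/101) + 1) = 3*(-E/101 + 1) = 3*(1 - E/101) = 3 - 3*E/101)
1/((54*80 - 131) + z(126)) = 1/((54*80 - 131) + (3 - 3/101*126)) = 1/((4320 - 131) + (3 - 378/101)) = 1/(4189 - 75/101) = 1/(423014/101) = 101/423014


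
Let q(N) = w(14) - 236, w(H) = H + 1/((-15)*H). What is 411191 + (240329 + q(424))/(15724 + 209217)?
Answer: 19423730515979/47237610 ≈ 4.1119e+5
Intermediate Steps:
w(H) = H - 1/(15*H)
q(N) = -46621/210 (q(N) = (14 - 1/15/14) - 236 = (14 - 1/15*1/14) - 236 = (14 - 1/210) - 236 = 2939/210 - 236 = -46621/210)
411191 + (240329 + q(424))/(15724 + 209217) = 411191 + (240329 - 46621/210)/(15724 + 209217) = 411191 + (50422469/210)/224941 = 411191 + (50422469/210)*(1/224941) = 411191 + 50422469/47237610 = 19423730515979/47237610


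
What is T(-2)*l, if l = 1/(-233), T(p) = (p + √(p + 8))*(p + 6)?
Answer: 8/233 - 4*√6/233 ≈ -0.0077166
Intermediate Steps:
T(p) = (6 + p)*(p + √(8 + p)) (T(p) = (p + √(8 + p))*(6 + p) = (6 + p)*(p + √(8 + p)))
l = -1/233 ≈ -0.0042918
T(-2)*l = ((-2)² + 6*(-2) + 6*√(8 - 2) - 2*√(8 - 2))*(-1/233) = (4 - 12 + 6*√6 - 2*√6)*(-1/233) = (-8 + 4*√6)*(-1/233) = 8/233 - 4*√6/233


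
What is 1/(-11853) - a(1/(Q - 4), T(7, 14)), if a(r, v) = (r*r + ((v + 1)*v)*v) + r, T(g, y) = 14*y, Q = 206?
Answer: -3660238564471987/483649812 ≈ -7.5680e+6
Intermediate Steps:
a(r, v) = r + r**2 + v**2*(1 + v) (a(r, v) = (r**2 + ((1 + v)*v)*v) + r = (r**2 + (v*(1 + v))*v) + r = (r**2 + v**2*(1 + v)) + r = r + r**2 + v**2*(1 + v))
1/(-11853) - a(1/(Q - 4), T(7, 14)) = 1/(-11853) - (1/(206 - 4) + (1/(206 - 4))**2 + (14*14)**2 + (14*14)**3) = -1/11853 - (1/202 + (1/202)**2 + 196**2 + 196**3) = -1/11853 - (1/202 + (1/202)**2 + 38416 + 7529536) = -1/11853 - (1/202 + 1/40804 + 38416 + 7529536) = -1/11853 - 1*308802713611/40804 = -1/11853 - 308802713611/40804 = -3660238564471987/483649812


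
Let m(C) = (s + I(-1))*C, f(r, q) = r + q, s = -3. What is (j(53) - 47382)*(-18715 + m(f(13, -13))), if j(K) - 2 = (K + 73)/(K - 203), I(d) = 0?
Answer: 4433662103/5 ≈ 8.8673e+8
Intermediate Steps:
f(r, q) = q + r
j(K) = 2 + (73 + K)/(-203 + K) (j(K) = 2 + (K + 73)/(K - 203) = 2 + (73 + K)/(-203 + K))
m(C) = -3*C (m(C) = (-3 + 0)*C = -3*C)
(j(53) - 47382)*(-18715 + m(f(13, -13))) = (3*(-111 + 53)/(-203 + 53) - 47382)*(-18715 - 3*(-13 + 13)) = (3*(-58)/(-150) - 47382)*(-18715 - 3*0) = (3*(-1/150)*(-58) - 47382)*(-18715 + 0) = (29/25 - 47382)*(-18715) = -1184521/25*(-18715) = 4433662103/5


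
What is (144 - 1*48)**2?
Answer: 9216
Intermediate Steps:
(144 - 1*48)**2 = (144 - 48)**2 = 96**2 = 9216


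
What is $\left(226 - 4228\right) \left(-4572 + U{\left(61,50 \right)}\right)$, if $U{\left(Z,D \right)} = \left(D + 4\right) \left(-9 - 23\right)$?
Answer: $25212600$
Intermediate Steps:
$U{\left(Z,D \right)} = -128 - 32 D$ ($U{\left(Z,D \right)} = \left(4 + D\right) \left(-32\right) = -128 - 32 D$)
$\left(226 - 4228\right) \left(-4572 + U{\left(61,50 \right)}\right) = \left(226 - 4228\right) \left(-4572 - 1728\right) = - 4002 \left(-4572 - 1728\right) = \left(-4002\right) \left(-6300\right) = 25212600$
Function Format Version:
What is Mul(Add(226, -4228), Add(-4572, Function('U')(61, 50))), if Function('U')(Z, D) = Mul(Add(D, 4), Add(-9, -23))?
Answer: 25212600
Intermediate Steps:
Function('U')(Z, D) = Add(-128, Mul(-32, D)) (Function('U')(Z, D) = Mul(Add(4, D), -32) = Add(-128, Mul(-32, D)))
Mul(Add(226, -4228), Add(-4572, Function('U')(61, 50))) = Mul(Add(226, -4228), Add(-4572, Add(-128, Mul(-32, 50)))) = Mul(-4002, Add(-4572, Add(-128, -1600))) = Mul(-4002, Add(-4572, -1728)) = Mul(-4002, -6300) = 25212600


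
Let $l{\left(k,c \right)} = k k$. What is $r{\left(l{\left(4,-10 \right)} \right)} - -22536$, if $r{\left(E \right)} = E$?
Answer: $22552$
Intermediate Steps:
$l{\left(k,c \right)} = k^{2}$
$r{\left(l{\left(4,-10 \right)} \right)} - -22536 = 4^{2} - -22536 = 16 + 22536 = 22552$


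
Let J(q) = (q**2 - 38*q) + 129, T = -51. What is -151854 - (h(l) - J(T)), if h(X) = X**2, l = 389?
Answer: -298507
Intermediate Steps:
J(q) = 129 + q**2 - 38*q
-151854 - (h(l) - J(T)) = -151854 - (389**2 - (129 + (-51)**2 - 38*(-51))) = -151854 - (151321 - (129 + 2601 + 1938)) = -151854 - (151321 - 1*4668) = -151854 - (151321 - 4668) = -151854 - 1*146653 = -151854 - 146653 = -298507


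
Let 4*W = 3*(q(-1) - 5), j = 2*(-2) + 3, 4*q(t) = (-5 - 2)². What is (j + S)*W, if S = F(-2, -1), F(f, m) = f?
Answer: -261/16 ≈ -16.313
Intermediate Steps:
q(t) = 49/4 (q(t) = (-5 - 2)²/4 = (¼)*(-7)² = (¼)*49 = 49/4)
S = -2
j = -1 (j = -4 + 3 = -1)
W = 87/16 (W = (3*(49/4 - 5))/4 = (3*(29/4))/4 = (¼)*(87/4) = 87/16 ≈ 5.4375)
(j + S)*W = (-1 - 2)*(87/16) = -3*87/16 = -261/16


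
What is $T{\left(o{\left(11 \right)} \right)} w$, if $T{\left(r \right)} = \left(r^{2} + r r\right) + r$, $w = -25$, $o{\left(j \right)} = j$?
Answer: $-6325$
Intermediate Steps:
$T{\left(r \right)} = r + 2 r^{2}$ ($T{\left(r \right)} = \left(r^{2} + r^{2}\right) + r = 2 r^{2} + r = r + 2 r^{2}$)
$T{\left(o{\left(11 \right)} \right)} w = 11 \left(1 + 2 \cdot 11\right) \left(-25\right) = 11 \left(1 + 22\right) \left(-25\right) = 11 \cdot 23 \left(-25\right) = 253 \left(-25\right) = -6325$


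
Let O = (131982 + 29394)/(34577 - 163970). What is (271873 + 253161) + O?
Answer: 22645187662/43131 ≈ 5.2503e+5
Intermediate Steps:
O = -53792/43131 (O = 161376/(-129393) = 161376*(-1/129393) = -53792/43131 ≈ -1.2472)
(271873 + 253161) + O = (271873 + 253161) - 53792/43131 = 525034 - 53792/43131 = 22645187662/43131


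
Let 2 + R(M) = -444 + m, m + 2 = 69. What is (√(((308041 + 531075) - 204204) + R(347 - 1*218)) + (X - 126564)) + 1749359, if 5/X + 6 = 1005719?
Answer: 1632066027840/1005713 + √634533 ≈ 1.6236e+6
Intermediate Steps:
m = 67 (m = -2 + 69 = 67)
X = 5/1005713 (X = 5/(-6 + 1005719) = 5/1005713 ≈ 4.9716e-6)
R(M) = -379 (R(M) = -2 + (-444 + 67) = -2 - 377 = -379)
(√(((308041 + 531075) - 204204) + R(347 - 1*218)) + (X - 126564)) + 1749359 = (√(((308041 + 531075) - 204204) - 379) + (5/1005713 - 126564)) + 1749359 = (√((839116 - 204204) - 379) - 127287060127/1005713) + 1749359 = (√(634912 - 379) - 127287060127/1005713) + 1749359 = (√634533 - 127287060127/1005713) + 1749359 = (-127287060127/1005713 + √634533) + 1749359 = 1632066027840/1005713 + √634533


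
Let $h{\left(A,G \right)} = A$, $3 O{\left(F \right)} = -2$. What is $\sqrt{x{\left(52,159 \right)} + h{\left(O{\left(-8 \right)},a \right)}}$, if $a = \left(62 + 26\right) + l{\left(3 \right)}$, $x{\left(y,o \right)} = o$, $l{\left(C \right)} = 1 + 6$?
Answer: $\frac{5 \sqrt{57}}{3} \approx 12.583$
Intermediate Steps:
$l{\left(C \right)} = 7$
$O{\left(F \right)} = - \frac{2}{3}$ ($O{\left(F \right)} = \frac{1}{3} \left(-2\right) = - \frac{2}{3}$)
$a = 95$ ($a = \left(62 + 26\right) + 7 = 88 + 7 = 95$)
$\sqrt{x{\left(52,159 \right)} + h{\left(O{\left(-8 \right)},a \right)}} = \sqrt{159 - \frac{2}{3}} = \sqrt{\frac{475}{3}} = \frac{5 \sqrt{57}}{3}$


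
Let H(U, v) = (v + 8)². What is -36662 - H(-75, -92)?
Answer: -43718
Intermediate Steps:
H(U, v) = (8 + v)²
-36662 - H(-75, -92) = -36662 - (8 - 92)² = -36662 - 1*(-84)² = -36662 - 1*7056 = -36662 - 7056 = -43718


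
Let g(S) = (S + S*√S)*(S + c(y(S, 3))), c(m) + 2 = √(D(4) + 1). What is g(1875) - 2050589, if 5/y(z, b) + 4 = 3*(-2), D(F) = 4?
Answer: 1461286 + 1875*√5 + 46875*√15 + 87796875*√3 ≈ 1.5372e+8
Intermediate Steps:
y(z, b) = -½ (y(z, b) = 5/(-4 + 3*(-2)) = 5/(-4 - 6) = 5/(-10) = 5*(-⅒) = -½)
c(m) = -2 + √5 (c(m) = -2 + √(4 + 1) = -2 + √5)
g(S) = (S + S^(3/2))*(-2 + S + √5) (g(S) = (S + S*√S)*(S + (-2 + √5)) = (S + S^(3/2))*(-2 + S + √5))
g(1875) - 2050589 = (1875² + 1875^(5/2) + 1875^(3/2)*(-2 + √5) - 1*1875*(2 - √5)) - 2050589 = (3515625 + 87890625*√3 + (46875*√3)*(-2 + √5) + (-3750 + 1875*√5)) - 2050589 = (3515625 + 87890625*√3 + 46875*√3*(-2 + √5) + (-3750 + 1875*√5)) - 2050589 = (3511875 + 1875*√5 + 87890625*√3 + 46875*√3*(-2 + √5)) - 2050589 = 1461286 + 1875*√5 + 87890625*√3 + 46875*√3*(-2 + √5)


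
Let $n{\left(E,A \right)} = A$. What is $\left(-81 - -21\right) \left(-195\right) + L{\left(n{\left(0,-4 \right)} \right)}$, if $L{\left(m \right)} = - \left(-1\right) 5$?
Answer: $11705$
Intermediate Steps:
$L{\left(m \right)} = 5$ ($L{\left(m \right)} = \left(-1\right) \left(-5\right) = 5$)
$\left(-81 - -21\right) \left(-195\right) + L{\left(n{\left(0,-4 \right)} \right)} = \left(-81 - -21\right) \left(-195\right) + 5 = \left(-81 + 21\right) \left(-195\right) + 5 = \left(-60\right) \left(-195\right) + 5 = 11700 + 5 = 11705$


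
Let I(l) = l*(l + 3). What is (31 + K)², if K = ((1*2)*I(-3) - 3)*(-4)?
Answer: 1849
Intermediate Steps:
I(l) = l*(3 + l)
K = 12 (K = ((1*2)*(-3*(3 - 3)) - 3)*(-4) = (2*(-3*0) - 3)*(-4) = (2*0 - 3)*(-4) = (0 - 3)*(-4) = -3*(-4) = 12)
(31 + K)² = (31 + 12)² = 43² = 1849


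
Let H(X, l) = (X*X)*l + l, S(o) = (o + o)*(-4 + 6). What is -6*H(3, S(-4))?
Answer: 960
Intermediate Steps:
S(o) = 4*o (S(o) = (2*o)*2 = 4*o)
H(X, l) = l + l*X² (H(X, l) = X²*l + l = l*X² + l = l + l*X²)
-6*H(3, S(-4)) = -6*4*(-4)*(1 + 3²) = -(-96)*(1 + 9) = -(-96)*10 = -6*(-160) = 960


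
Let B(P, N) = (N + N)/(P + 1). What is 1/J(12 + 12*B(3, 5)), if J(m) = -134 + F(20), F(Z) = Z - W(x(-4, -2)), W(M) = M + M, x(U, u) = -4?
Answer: -1/106 ≈ -0.0094340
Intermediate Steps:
W(M) = 2*M
F(Z) = 8 + Z (F(Z) = Z - 2*(-4) = Z - 1*(-8) = Z + 8 = 8 + Z)
B(P, N) = 2*N/(1 + P) (B(P, N) = (2*N)/(1 + P) = 2*N/(1 + P))
J(m) = -106 (J(m) = -134 + (8 + 20) = -134 + 28 = -106)
1/J(12 + 12*B(3, 5)) = 1/(-106) = -1/106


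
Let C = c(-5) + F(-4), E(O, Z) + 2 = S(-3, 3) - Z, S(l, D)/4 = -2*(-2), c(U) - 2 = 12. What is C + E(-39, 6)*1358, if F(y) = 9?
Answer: 10887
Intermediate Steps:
c(U) = 14 (c(U) = 2 + 12 = 14)
S(l, D) = 16 (S(l, D) = 4*(-2*(-2)) = 4*4 = 16)
E(O, Z) = 14 - Z (E(O, Z) = -2 + (16 - Z) = 14 - Z)
C = 23 (C = 14 + 9 = 23)
C + E(-39, 6)*1358 = 23 + (14 - 1*6)*1358 = 23 + (14 - 6)*1358 = 23 + 8*1358 = 23 + 10864 = 10887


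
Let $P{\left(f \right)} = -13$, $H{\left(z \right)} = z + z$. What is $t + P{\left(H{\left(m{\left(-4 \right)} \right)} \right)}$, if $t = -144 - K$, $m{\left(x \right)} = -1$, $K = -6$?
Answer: $-151$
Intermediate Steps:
$H{\left(z \right)} = 2 z$
$t = -138$ ($t = -144 - -6 = -144 + 6 = -138$)
$t + P{\left(H{\left(m{\left(-4 \right)} \right)} \right)} = -138 - 13 = -151$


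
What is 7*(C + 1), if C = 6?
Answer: 49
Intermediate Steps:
7*(C + 1) = 7*(6 + 1) = 7*7 = 49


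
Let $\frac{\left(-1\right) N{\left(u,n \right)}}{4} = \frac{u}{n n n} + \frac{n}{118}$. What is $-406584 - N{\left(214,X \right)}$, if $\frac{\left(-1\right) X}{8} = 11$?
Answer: $- \frac{2043447634601}{5025856} \approx -4.0659 \cdot 10^{5}$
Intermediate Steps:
$X = -88$ ($X = \left(-8\right) 11 = -88$)
$N{\left(u,n \right)} = - \frac{2 n}{59} - \frac{4 u}{n^{3}}$ ($N{\left(u,n \right)} = - 4 \left(\frac{u}{n n n} + \frac{n}{118}\right) = - 4 \left(\frac{u}{n^{2} n} + n \frac{1}{118}\right) = - 4 \left(\frac{u}{n^{3}} + \frac{n}{118}\right) = - 4 \left(\frac{n}{118} + \frac{u}{n^{3}}\right) = - \frac{2 n}{59} - \frac{4 u}{n^{3}}$)
$-406584 - N{\left(214,X \right)} = -406584 - \left(\left(- \frac{2}{59}\right) \left(-88\right) - \frac{856}{-681472}\right) = -406584 - \left(\frac{176}{59} - 856 \left(- \frac{1}{681472}\right)\right) = -406584 - \left(\frac{176}{59} + \frac{107}{85184}\right) = -406584 - \frac{14998697}{5025856} = - \frac{2043447634601}{5025856}$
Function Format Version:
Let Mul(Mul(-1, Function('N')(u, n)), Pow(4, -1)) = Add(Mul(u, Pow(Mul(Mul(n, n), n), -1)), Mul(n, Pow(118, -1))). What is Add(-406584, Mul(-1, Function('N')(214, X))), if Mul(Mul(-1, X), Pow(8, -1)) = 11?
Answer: Rational(-2043447634601, 5025856) ≈ -4.0659e+5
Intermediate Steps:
X = -88 (X = Mul(-8, 11) = -88)
Function('N')(u, n) = Add(Mul(Rational(-2, 59), n), Mul(-4, u, Pow(n, -3))) (Function('N')(u, n) = Mul(-4, Add(Mul(u, Pow(Mul(Mul(n, n), n), -1)), Mul(n, Pow(118, -1)))) = Mul(-4, Add(Mul(u, Pow(Mul(Pow(n, 2), n), -1)), Mul(n, Rational(1, 118)))) = Mul(-4, Add(Mul(u, Pow(Pow(n, 3), -1)), Mul(Rational(1, 118), n))) = Mul(-4, Add(Mul(u, Pow(n, -3)), Mul(Rational(1, 118), n))) = Mul(-4, Add(Mul(Rational(1, 118), n), Mul(u, Pow(n, -3)))) = Add(Mul(Rational(-2, 59), n), Mul(-4, u, Pow(n, -3))))
Add(-406584, Mul(-1, Function('N')(214, X))) = Add(-406584, Mul(-1, Add(Mul(Rational(-2, 59), -88), Mul(-4, 214, Pow(-88, -3))))) = Add(-406584, Mul(-1, Add(Rational(176, 59), Mul(-4, 214, Rational(-1, 681472))))) = Add(-406584, Mul(-1, Add(Rational(176, 59), Rational(107, 85184)))) = Add(-406584, Mul(-1, Rational(14998697, 5025856))) = Add(-406584, Rational(-14998697, 5025856)) = Rational(-2043447634601, 5025856)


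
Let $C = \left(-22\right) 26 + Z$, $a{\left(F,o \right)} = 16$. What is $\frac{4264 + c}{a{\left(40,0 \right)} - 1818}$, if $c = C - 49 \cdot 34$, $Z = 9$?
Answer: $- \frac{2035}{1802} \approx -1.1293$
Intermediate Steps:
$C = -563$ ($C = \left(-22\right) 26 + 9 = -572 + 9 = -563$)
$c = -2229$ ($c = -563 - 49 \cdot 34 = -563 - 1666 = -2229$)
$\frac{4264 + c}{a{\left(40,0 \right)} - 1818} = \frac{4264 - 2229}{16 - 1818} = \frac{2035}{-1802} = 2035 \left(- \frac{1}{1802}\right) = - \frac{2035}{1802}$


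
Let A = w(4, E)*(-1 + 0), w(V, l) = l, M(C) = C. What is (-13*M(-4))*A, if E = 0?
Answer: 0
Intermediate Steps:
A = 0 (A = 0*(-1 + 0) = 0*(-1) = 0)
(-13*M(-4))*A = -13*(-4)*0 = 52*0 = 0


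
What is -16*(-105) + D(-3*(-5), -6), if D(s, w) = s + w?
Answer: 1689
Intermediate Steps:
-16*(-105) + D(-3*(-5), -6) = -16*(-105) + (-3*(-5) - 6) = 1680 + (15 - 6) = 1680 + 9 = 1689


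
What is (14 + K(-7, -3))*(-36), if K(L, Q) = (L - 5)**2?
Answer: -5688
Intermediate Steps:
K(L, Q) = (-5 + L)**2
(14 + K(-7, -3))*(-36) = (14 + (-5 - 7)**2)*(-36) = (14 + (-12)**2)*(-36) = (14 + 144)*(-36) = 158*(-36) = -5688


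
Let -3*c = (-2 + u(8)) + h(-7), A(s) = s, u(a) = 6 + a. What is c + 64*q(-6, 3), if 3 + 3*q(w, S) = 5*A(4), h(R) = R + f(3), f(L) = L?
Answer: 360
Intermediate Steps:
h(R) = 3 + R (h(R) = R + 3 = 3 + R)
q(w, S) = 17/3 (q(w, S) = -1 + (5*4)/3 = -1 + (⅓)*20 = -1 + 20/3 = 17/3)
c = -8/3 (c = -((-2 + (6 + 8)) + (3 - 7))/3 = -((-2 + 14) - 4)/3 = -(12 - 4)/3 = -⅓*8 = -8/3 ≈ -2.6667)
c + 64*q(-6, 3) = -8/3 + 64*(17/3) = -8/3 + 1088/3 = 360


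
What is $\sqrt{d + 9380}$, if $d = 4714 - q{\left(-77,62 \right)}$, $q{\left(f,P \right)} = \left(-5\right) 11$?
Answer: $\sqrt{14149} \approx 118.95$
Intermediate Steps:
$q{\left(f,P \right)} = -55$
$d = 4769$ ($d = 4714 - -55 = 4714 + 55 = 4769$)
$\sqrt{d + 9380} = \sqrt{4769 + 9380} = \sqrt{14149}$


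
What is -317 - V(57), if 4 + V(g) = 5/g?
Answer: -17846/57 ≈ -313.09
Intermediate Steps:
V(g) = -4 + 5/g
-317 - V(57) = -317 - (-4 + 5/57) = -317 - 1*(-223/57) = -317 + 223/57 = -17846/57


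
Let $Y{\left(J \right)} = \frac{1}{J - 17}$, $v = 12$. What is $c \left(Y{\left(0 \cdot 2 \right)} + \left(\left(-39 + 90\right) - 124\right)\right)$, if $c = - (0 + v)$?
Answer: $\frac{14904}{17} \approx 876.71$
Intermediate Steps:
$Y{\left(J \right)} = \frac{1}{-17 + J}$
$c = -12$ ($c = - (0 + 12) = \left(-1\right) 12 = -12$)
$c \left(Y{\left(0 \cdot 2 \right)} + \left(\left(-39 + 90\right) - 124\right)\right) = - 12 \left(\frac{1}{-17 + 0 \cdot 2} + \left(\left(-39 + 90\right) - 124\right)\right) = - 12 \left(\frac{1}{-17 + 0} + \left(51 - 124\right)\right) = - 12 \left(\frac{1}{-17} - 73\right) = - 12 \left(- \frac{1}{17} - 73\right) = \left(-12\right) \left(- \frac{1242}{17}\right) = \frac{14904}{17}$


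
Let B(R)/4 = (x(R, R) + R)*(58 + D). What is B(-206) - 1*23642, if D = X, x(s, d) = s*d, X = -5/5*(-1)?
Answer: 9942638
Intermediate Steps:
X = 1 (X = -5*⅕*(-1) = -1*(-1) = 1)
x(s, d) = d*s
D = 1
B(R) = 236*R + 236*R² (B(R) = 4*((R*R + R)*(58 + 1)) = 4*((R² + R)*59) = 4*((R + R²)*59) = 4*(59*R + 59*R²) = 236*R + 236*R²)
B(-206) - 1*23642 = 236*(-206)*(1 - 206) - 1*23642 = 236*(-206)*(-205) - 23642 = 9966280 - 23642 = 9942638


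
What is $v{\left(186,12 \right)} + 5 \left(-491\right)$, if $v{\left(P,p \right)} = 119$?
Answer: $-2336$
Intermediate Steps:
$v{\left(186,12 \right)} + 5 \left(-491\right) = 119 + 5 \left(-491\right) = 119 - 2455 = -2336$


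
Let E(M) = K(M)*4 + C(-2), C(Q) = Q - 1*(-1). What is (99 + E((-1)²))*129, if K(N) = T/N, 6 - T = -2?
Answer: 16770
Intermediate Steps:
C(Q) = 1 + Q (C(Q) = Q + 1 = 1 + Q)
T = 8 (T = 6 - 1*(-2) = 6 + 2 = 8)
K(N) = 8/N
E(M) = -1 + 32/M (E(M) = (8/M)*4 + (1 - 2) = 32/M - 1 = -1 + 32/M)
(99 + E((-1)²))*129 = (99 + (32 - 1*(-1)²)/((-1)²))*129 = (99 + (32 - 1*1)/1)*129 = (99 + 1*(32 - 1))*129 = (99 + 1*31)*129 = (99 + 31)*129 = 130*129 = 16770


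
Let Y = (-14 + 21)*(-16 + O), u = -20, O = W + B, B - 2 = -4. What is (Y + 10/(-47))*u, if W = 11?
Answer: 46260/47 ≈ 984.25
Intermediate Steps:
B = -2 (B = 2 - 4 = -2)
O = 9 (O = 11 - 2 = 9)
Y = -49 (Y = (-14 + 21)*(-16 + 9) = 7*(-7) = -49)
(Y + 10/(-47))*u = (-49 + 10/(-47))*(-20) = (-49 + 10*(-1/47))*(-20) = (-49 - 10/47)*(-20) = -2313/47*(-20) = 46260/47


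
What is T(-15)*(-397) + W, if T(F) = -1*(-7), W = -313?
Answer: -3092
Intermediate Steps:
T(F) = 7
T(-15)*(-397) + W = 7*(-397) - 313 = -2779 - 313 = -3092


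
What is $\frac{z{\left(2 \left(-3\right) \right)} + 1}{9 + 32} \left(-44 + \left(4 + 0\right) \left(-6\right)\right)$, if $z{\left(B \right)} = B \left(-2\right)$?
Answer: $- \frac{884}{41} \approx -21.561$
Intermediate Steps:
$z{\left(B \right)} = - 2 B$
$\frac{z{\left(2 \left(-3\right) \right)} + 1}{9 + 32} \left(-44 + \left(4 + 0\right) \left(-6\right)\right) = \frac{- 2 \cdot 2 \left(-3\right) + 1}{9 + 32} \left(-44 + \left(4 + 0\right) \left(-6\right)\right) = \frac{\left(-2\right) \left(-6\right) + 1}{41} \left(-44 + 4 \left(-6\right)\right) = \left(12 + 1\right) \frac{1}{41} \left(-44 - 24\right) = 13 \cdot \frac{1}{41} \left(-68\right) = \frac{13}{41} \left(-68\right) = - \frac{884}{41}$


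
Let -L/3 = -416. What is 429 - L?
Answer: -819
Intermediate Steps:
L = 1248 (L = -3*(-416) = 1248)
429 - L = 429 - 1*1248 = 429 - 1248 = -819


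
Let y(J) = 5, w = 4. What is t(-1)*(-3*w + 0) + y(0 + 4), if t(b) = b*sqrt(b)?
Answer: 5 + 12*I ≈ 5.0 + 12.0*I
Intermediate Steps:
t(b) = b**(3/2)
t(-1)*(-3*w + 0) + y(0 + 4) = (-1)**(3/2)*(-3*4 + 0) + 5 = (-I)*(-12 + 0) + 5 = -I*(-12) + 5 = 12*I + 5 = 5 + 12*I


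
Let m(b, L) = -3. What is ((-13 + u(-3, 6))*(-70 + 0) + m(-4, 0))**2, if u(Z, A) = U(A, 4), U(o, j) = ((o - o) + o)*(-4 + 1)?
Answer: 4695889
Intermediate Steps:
U(o, j) = -3*o (U(o, j) = (0 + o)*(-3) = o*(-3) = -3*o)
u(Z, A) = -3*A
((-13 + u(-3, 6))*(-70 + 0) + m(-4, 0))**2 = ((-13 - 3*6)*(-70 + 0) - 3)**2 = ((-13 - 18)*(-70) - 3)**2 = (-31*(-70) - 3)**2 = (2170 - 3)**2 = 2167**2 = 4695889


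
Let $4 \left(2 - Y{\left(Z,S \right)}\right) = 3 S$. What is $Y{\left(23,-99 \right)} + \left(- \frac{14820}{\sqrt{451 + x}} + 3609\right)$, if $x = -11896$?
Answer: $\frac{14741}{4} + \frac{988 i \sqrt{11445}}{763} \approx 3685.3 + 138.53 i$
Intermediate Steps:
$Y{\left(Z,S \right)} = 2 - \frac{3 S}{4}$
$Y{\left(23,-99 \right)} + \left(- \frac{14820}{\sqrt{451 + x}} + 3609\right) = \left(2 - - \frac{297}{4}\right) + \left(- \frac{14820}{\sqrt{451 - 11896}} + 3609\right) = \left(2 + \frac{297}{4}\right) + \left(- \frac{14820}{\sqrt{-11445}} + 3609\right) = \frac{305}{4} + \left(- \frac{14820}{i \sqrt{11445}} + 3609\right) = \frac{305}{4} + \left(- 14820 \left(- \frac{i \sqrt{11445}}{11445}\right) + 3609\right) = \frac{305}{4} + \left(\frac{988 i \sqrt{11445}}{763} + 3609\right) = \frac{305}{4} + \left(3609 + \frac{988 i \sqrt{11445}}{763}\right) = \frac{14741}{4} + \frac{988 i \sqrt{11445}}{763}$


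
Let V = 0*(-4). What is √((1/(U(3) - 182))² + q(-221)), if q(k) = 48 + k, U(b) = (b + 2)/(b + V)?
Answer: 2*I*√12658451/541 ≈ 13.153*I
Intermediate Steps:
V = 0
U(b) = (2 + b)/b (U(b) = (b + 2)/(b + 0) = (2 + b)/b)
√((1/(U(3) - 182))² + q(-221)) = √((1/((2 + 3)/3 - 182))² + (48 - 221)) = √((1/((⅓)*5 - 182))² - 173) = √((1/(5/3 - 182))² - 173) = √((1/(-541/3))² - 173) = √((-3/541)² - 173) = √(9/292681 - 173) = √(-50633804/292681) = 2*I*√12658451/541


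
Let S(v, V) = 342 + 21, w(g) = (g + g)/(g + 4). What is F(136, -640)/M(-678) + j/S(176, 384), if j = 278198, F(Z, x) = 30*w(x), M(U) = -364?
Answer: 1341458554/1750749 ≈ 766.22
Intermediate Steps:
w(g) = 2*g/(4 + g) (w(g) = (2*g)/(4 + g) = 2*g/(4 + g))
S(v, V) = 363
F(Z, x) = 60*x/(4 + x) (F(Z, x) = 30*(2*x/(4 + x)) = 60*x/(4 + x))
F(136, -640)/M(-678) + j/S(176, 384) = (60*(-640)/(4 - 640))/(-364) + 278198/363 = (60*(-640)/(-636))*(-1/364) + 278198*(1/363) = (60*(-640)*(-1/636))*(-1/364) + 278198/363 = (3200/53)*(-1/364) + 278198/363 = -800/4823 + 278198/363 = 1341458554/1750749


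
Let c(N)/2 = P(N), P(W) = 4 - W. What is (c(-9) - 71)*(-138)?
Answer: 6210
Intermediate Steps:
c(N) = 8 - 2*N (c(N) = 2*(4 - N) = 8 - 2*N)
(c(-9) - 71)*(-138) = ((8 - 2*(-9)) - 71)*(-138) = ((8 + 18) - 71)*(-138) = (26 - 71)*(-138) = -45*(-138) = 6210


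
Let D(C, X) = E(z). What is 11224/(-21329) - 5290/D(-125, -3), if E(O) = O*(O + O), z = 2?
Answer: -56460101/85316 ≈ -661.78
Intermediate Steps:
E(O) = 2*O**2 (E(O) = O*(2*O) = 2*O**2)
D(C, X) = 8 (D(C, X) = 2*2**2 = 2*4 = 8)
11224/(-21329) - 5290/D(-125, -3) = 11224/(-21329) - 5290/8 = 11224*(-1/21329) - 5290*1/8 = -11224/21329 - 2645/4 = -56460101/85316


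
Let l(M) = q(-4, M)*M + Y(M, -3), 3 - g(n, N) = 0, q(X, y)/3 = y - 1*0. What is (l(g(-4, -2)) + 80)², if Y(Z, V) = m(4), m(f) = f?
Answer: 12321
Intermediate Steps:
q(X, y) = 3*y (q(X, y) = 3*(y - 1*0) = 3*(y + 0) = 3*y)
Y(Z, V) = 4
g(n, N) = 3 (g(n, N) = 3 - 1*0 = 3 + 0 = 3)
l(M) = 4 + 3*M² (l(M) = (3*M)*M + 4 = 3*M² + 4 = 4 + 3*M²)
(l(g(-4, -2)) + 80)² = ((4 + 3*3²) + 80)² = ((4 + 3*9) + 80)² = ((4 + 27) + 80)² = (31 + 80)² = 111² = 12321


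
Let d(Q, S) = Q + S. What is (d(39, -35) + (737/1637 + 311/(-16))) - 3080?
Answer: -81063907/26192 ≈ -3095.0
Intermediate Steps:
(d(39, -35) + (737/1637 + 311/(-16))) - 3080 = ((39 - 35) + (737/1637 + 311/(-16))) - 3080 = (4 + (737*(1/1637) + 311*(-1/16))) - 3080 = (4 + (737/1637 - 311/16)) - 3080 = (4 - 497315/26192) - 3080 = -392547/26192 - 3080 = -81063907/26192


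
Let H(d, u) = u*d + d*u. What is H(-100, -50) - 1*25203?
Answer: -15203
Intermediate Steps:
H(d, u) = 2*d*u (H(d, u) = d*u + d*u = 2*d*u)
H(-100, -50) - 1*25203 = 2*(-100)*(-50) - 1*25203 = 10000 - 25203 = -15203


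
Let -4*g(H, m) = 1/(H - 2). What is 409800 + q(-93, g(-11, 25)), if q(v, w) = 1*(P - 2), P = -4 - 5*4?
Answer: 409774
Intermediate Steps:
g(H, m) = -1/(4*(-2 + H)) (g(H, m) = -1/(4*(H - 2)) = -1/(4*(-2 + H)))
P = -24 (P = -4 - 20 = -24)
q(v, w) = -26 (q(v, w) = 1*(-24 - 2) = 1*(-26) = -26)
409800 + q(-93, g(-11, 25)) = 409800 - 26 = 409774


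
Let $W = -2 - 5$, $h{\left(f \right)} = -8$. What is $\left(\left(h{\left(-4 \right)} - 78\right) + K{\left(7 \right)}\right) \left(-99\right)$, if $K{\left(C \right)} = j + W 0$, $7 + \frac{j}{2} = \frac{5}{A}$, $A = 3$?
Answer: $9570$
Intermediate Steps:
$j = - \frac{32}{3}$ ($j = -14 + 2 \cdot \frac{5}{3} = -14 + \frac{10}{3} = - \frac{32}{3} \approx -10.667$)
$W = -7$
$K{\left(C \right)} = - \frac{32}{3}$ ($K{\left(C \right)} = - \frac{32}{3} - 0 = - \frac{32}{3} + 0 = - \frac{32}{3}$)
$\left(\left(h{\left(-4 \right)} - 78\right) + K{\left(7 \right)}\right) \left(-99\right) = \left(\left(-8 - 78\right) - \frac{32}{3}\right) \left(-99\right) = \left(-86 - \frac{32}{3}\right) \left(-99\right) = \left(- \frac{290}{3}\right) \left(-99\right) = 9570$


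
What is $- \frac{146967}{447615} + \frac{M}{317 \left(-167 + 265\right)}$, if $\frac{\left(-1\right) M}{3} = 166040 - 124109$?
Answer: $- \frac{414098711}{94595970} \approx -4.3775$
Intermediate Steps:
$M = -125793$ ($M = - 3 \left(166040 - 124109\right) = \left(-3\right) 41931 = -125793$)
$- \frac{146967}{447615} + \frac{M}{317 \left(-167 + 265\right)} = - \frac{146967}{447615} - \frac{125793}{317 \left(-167 + 265\right)} = \left(-146967\right) \frac{1}{447615} - \frac{125793}{317 \cdot 98} = - \frac{48989}{149205} - \frac{125793}{31066} = - \frac{414098711}{94595970}$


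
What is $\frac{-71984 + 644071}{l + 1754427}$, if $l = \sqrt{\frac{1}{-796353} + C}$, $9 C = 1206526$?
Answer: $\frac{2397862393694830791}{7353556963466249188} - \frac{1716261 \sqrt{85016929667578573}}{7353556963466249188} \approx 0.32601$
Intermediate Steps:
$C = \frac{1206526}{9}$ ($C = \frac{1}{9} \cdot 1206526 = \frac{1206526}{9} \approx 1.3406 \cdot 10^{5}$)
$l = \frac{\sqrt{85016929667578573}}{796353}$ ($l = \sqrt{\frac{1}{-796353} + \frac{1206526}{9}} = \sqrt{- \frac{1}{796353} + \frac{1206526}{9}} = \sqrt{\frac{320273533223}{2389059}} = \frac{\sqrt{85016929667578573}}{796353} \approx 366.14$)
$\frac{-71984 + 644071}{l + 1754427} = \frac{-71984 + 644071}{\frac{\sqrt{85016929667578573}}{796353} + 1754427} = \frac{572087}{1754427 + \frac{\sqrt{85016929667578573}}{796353}}$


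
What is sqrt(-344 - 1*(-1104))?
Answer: 2*sqrt(190) ≈ 27.568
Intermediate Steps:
sqrt(-344 - 1*(-1104)) = sqrt(-344 + 1104) = sqrt(760) = 2*sqrt(190)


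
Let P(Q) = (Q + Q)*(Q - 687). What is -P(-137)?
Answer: -225776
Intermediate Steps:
P(Q) = 2*Q*(-687 + Q) (P(Q) = (2*Q)*(-687 + Q) = 2*Q*(-687 + Q))
-P(-137) = -2*(-137)*(-687 - 137) = -2*(-137)*(-824) = -1*225776 = -225776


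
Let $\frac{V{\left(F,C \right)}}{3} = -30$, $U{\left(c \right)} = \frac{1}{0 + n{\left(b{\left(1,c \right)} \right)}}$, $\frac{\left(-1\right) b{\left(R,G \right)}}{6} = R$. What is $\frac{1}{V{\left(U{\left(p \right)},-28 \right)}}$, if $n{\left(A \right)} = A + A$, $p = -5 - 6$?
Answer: $- \frac{1}{90} \approx -0.011111$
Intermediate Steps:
$p = -11$ ($p = -5 - 6 = -11$)
$b{\left(R,G \right)} = - 6 R$
$n{\left(A \right)} = 2 A$
$U{\left(c \right)} = - \frac{1}{12}$ ($U{\left(c \right)} = \frac{1}{0 + 2 \left(\left(-6\right) 1\right)} = \frac{1}{0 + 2 \left(-6\right)} = \frac{1}{0 - 12} = \frac{1}{-12} = - \frac{1}{12}$)
$V{\left(F,C \right)} = -90$ ($V{\left(F,C \right)} = 3 \left(-30\right) = -90$)
$\frac{1}{V{\left(U{\left(p \right)},-28 \right)}} = \frac{1}{-90} = - \frac{1}{90}$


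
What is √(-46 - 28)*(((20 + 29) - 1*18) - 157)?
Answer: -126*I*√74 ≈ -1083.9*I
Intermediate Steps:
√(-46 - 28)*(((20 + 29) - 1*18) - 157) = √(-74)*((49 - 18) - 157) = (I*√74)*(31 - 157) = (I*√74)*(-126) = -126*I*√74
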